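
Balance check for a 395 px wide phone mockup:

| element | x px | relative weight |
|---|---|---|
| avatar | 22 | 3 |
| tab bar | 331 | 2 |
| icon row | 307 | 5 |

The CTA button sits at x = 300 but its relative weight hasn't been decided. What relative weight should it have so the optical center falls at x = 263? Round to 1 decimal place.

Existing Σw = 10 (3 + 2 + 5); existing moment 3·22 + 2·331 + 5·307 = 2263.
For the centroid to hit 263: (2263 + w·300) / (10 + w) = 263.
Rearranging, w·(300 − 263) = 263·10 − 2263 = 367, so w ≈ 367/37 = 9.92.

w ≈ 9.9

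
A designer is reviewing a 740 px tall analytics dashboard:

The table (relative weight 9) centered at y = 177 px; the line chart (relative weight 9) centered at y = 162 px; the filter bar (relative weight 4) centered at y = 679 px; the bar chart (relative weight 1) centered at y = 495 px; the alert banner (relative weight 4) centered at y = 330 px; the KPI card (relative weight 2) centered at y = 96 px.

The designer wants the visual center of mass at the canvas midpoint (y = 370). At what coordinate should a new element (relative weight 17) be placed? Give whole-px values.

y ≈ 544

With the new element, Σw becomes 9 + 9 + 4 + 1 + 4 + 2 + 17 = 46.
y: need Σw·y = 46·370 = 17020. Existing = 9·177 + 9·162 + 4·679 + 1·495 + 4·330 + 2·96 = 7774. Remainder 9246 / 17 ≈ 543.88.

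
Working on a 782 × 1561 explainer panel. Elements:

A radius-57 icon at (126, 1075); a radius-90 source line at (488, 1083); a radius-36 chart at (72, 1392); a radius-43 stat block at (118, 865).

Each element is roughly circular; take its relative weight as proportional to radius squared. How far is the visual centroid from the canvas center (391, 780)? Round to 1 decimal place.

≈ 308.7

r² weights: icon 57² = 3249, source line 90² = 8100, chart 36² = 1296, stat block 43² = 1849. Total = 14494.
x: (3249·126 + 8100·488 + 1296·72 + 1849·118) / 14494 = 4673668 / 14494 ≈ 322.46
y: (3249·1075 + 8100·1083 + 1296·1392 + 1849·865) / 14494 = 15668392 / 14494 ≈ 1081.03
Relative to (391, 780): Δ = (-68.54, 301.03); |Δ| = √(-68.54² + 301.03²) ≈ 308.73.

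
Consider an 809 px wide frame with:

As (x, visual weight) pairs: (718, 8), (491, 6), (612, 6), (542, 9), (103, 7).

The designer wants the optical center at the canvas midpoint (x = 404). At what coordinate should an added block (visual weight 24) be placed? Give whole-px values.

With the added block, Σw becomes 8 + 6 + 6 + 9 + 7 + 24 = 60.
x: target moment 60×404 = 24240; current 8·718 + 6·491 + 6·612 + 9·542 + 7·103 = 17961; the added block supplies 6279, so x = 6279/24 ≈ 261.62.

x ≈ 262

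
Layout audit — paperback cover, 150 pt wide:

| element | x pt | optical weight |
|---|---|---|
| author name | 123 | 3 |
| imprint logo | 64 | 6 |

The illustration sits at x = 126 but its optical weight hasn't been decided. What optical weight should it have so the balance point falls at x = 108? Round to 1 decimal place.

w ≈ 12.2

Existing Σw = 9 (3 + 6); existing moment 3·123 + 6·64 = 753.
Set Σw·x/Σw = 108: (753 + 126w) = 108·(9 + w).
Rearranging, w·(126 − 108) = 108·9 − 753 = 219, so w ≈ 219/18 = 12.17.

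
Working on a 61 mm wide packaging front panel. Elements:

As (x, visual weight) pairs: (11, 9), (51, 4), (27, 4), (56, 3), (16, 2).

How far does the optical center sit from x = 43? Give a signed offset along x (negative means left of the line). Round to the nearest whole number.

Σw = 9 + 4 + 4 + 3 + 2 = 22.
x: (9·11 + 4·51 + 4·27 + 3·56 + 2·16) / 22 = 611 / 22 ≈ 27.77
Offset from x = 43: 27.77 − 43 ≈ -15.23.

≈ -15 mm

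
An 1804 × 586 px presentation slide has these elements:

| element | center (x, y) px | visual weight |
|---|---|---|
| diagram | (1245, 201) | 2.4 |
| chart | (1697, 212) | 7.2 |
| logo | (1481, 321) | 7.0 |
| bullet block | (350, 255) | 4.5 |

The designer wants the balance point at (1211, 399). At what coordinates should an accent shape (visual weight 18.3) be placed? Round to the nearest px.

(1124, 564)

New total weight: (2.4 + 7.2 + 7.0 + 4.5) + 18.3 = 39.4.
Along x: (27148.4 + 18.3·x) / 39.4 = 1211 (existing moment 2.4·1245 + 7.2·1697 + 7.0·1481 + 4.5·350 = 27148.4) ⇒ x = (47713.4 − 27148.4) / 18.3 ≈ 1123.77.
Along y: (5403.3 + 18.3·y) / 39.4 = 399 (existing moment 2.4·201 + 7.2·212 + 7.0·321 + 4.5·255 = 5403.3) ⇒ y = (15720.6 − 5403.3) / 18.3 ≈ 563.79.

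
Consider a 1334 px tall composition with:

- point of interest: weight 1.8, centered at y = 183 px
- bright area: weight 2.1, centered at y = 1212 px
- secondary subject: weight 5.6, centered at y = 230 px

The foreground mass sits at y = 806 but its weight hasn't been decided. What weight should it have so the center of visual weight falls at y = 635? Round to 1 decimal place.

Known weights sum to 1.8 + 2.1 + 5.6 = 9.5; their moment is 1.8·183 + 2.1·1212 + 5.6·230 = 4162.6.
Balance at y = 635 requires (4162.6 + w·806) / (9.5 + w) = 635.
So w = (635·9.5 − 4162.6)/(806 − 635) = 1869.9/171 ≈ 10.94.

w ≈ 10.9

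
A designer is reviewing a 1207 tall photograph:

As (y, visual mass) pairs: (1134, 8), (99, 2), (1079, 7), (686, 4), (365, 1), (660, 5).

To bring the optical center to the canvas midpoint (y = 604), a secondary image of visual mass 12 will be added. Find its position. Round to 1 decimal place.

y ≈ 27.0

New total weight: (8 + 2 + 7 + 4 + 1 + 5) + 12 = 39.
Along y: (23232 + 12·y) / 39 = 604 (existing moment 8·1134 + 2·99 + 7·1079 + 4·686 + 1·365 + 5·660 = 23232) ⇒ y = (23556 − 23232) / 12 ≈ 27.00.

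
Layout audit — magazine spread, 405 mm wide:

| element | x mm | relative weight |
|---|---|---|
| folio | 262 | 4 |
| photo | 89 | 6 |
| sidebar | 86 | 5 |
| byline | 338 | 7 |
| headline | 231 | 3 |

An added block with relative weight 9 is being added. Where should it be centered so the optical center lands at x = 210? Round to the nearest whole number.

x ≈ 230

After adding the added block, total weight = 4 + 6 + 5 + 7 + 3 + 9 = 34.
Along x: (5071 + 9·x) / 34 = 210 (existing moment 4·262 + 6·89 + 5·86 + 7·338 + 3·231 = 5071) ⇒ x = (7140 − 5071) / 9 ≈ 229.89.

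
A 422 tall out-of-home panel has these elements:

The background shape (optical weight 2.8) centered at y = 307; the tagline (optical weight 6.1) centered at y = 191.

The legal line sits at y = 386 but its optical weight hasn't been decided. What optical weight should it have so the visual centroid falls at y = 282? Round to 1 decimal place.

w ≈ 4.7

Known weights sum to 2.8 + 6.1 = 8.9; their moment is 2.8·307 + 6.1·191 = 2024.7.
Balance at y = 282 requires (2024.7 + w·386) / (8.9 + w) = 282.
Rearranging, w·(386 − 282) = 282·8.9 − 2024.7 = 485.1, so w ≈ 485.1/104 = 4.66.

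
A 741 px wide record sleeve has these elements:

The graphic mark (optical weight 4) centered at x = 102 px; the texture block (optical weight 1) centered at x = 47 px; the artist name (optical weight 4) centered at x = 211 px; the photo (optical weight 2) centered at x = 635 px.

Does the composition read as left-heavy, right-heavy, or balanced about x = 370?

Weights sum to 4 + 1 + 4 + 2 = 11.
x-moment: 4·102 + 1·47 + 4·211 + 2·635 = 2569; centroid 2569/11 ≈ 233.55.
233.5 vs midline 370 → left-heavy.

left-heavy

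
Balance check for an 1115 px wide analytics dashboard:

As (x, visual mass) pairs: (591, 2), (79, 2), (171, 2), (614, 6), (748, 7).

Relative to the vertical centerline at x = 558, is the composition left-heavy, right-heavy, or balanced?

Σw = 2 + 2 + 2 + 6 + 7 = 19.
x: (2·591 + 2·79 + 2·171 + 6·614 + 7·748) / 19 = 10602 / 19 ≈ 558.00
The centroid 558.00 matches the midline at 558, so the layout is balanced.

balanced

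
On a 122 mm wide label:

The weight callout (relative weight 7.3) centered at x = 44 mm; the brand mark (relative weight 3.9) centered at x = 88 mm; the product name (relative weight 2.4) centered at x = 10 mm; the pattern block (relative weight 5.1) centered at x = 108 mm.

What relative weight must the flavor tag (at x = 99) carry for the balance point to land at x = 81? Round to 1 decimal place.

Fixed elements: Σw = 7.3 + 3.9 + 2.4 + 5.1 = 18.7, Σw·x = 7.3·44 + 3.9·88 + 2.4·10 + 5.1·108 = 1239.2.
For the centroid to hit 81: (1239.2 + w·99) / (18.7 + w) = 81.
So w = (81·18.7 − 1239.2)/(99 − 81) = 275.5/18 ≈ 15.31.

w ≈ 15.3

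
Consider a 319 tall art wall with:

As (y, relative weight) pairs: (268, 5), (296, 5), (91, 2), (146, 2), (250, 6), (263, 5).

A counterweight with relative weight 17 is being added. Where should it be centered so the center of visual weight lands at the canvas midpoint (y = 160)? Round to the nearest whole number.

New total weight: (5 + 5 + 2 + 2 + 6 + 5) + 17 = 42.
y: target moment 42×160 = 6720; current 5·268 + 5·296 + 2·91 + 2·146 + 6·250 + 5·263 = 6109; the counterweight supplies 611, so y = 611/17 ≈ 35.94.

y ≈ 36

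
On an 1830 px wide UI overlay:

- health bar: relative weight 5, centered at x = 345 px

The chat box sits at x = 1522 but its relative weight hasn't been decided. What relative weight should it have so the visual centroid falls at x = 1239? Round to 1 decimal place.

The single fixed element contributes weight 5, moment 5·345 = 1725.
Set Σw·x/Σw = 1239: (1725 + 1522w) = 1239·(5 + w).
So w = (1239·5 − 1725)/(1522 − 1239) = 4470/283 ≈ 15.80.

w ≈ 15.8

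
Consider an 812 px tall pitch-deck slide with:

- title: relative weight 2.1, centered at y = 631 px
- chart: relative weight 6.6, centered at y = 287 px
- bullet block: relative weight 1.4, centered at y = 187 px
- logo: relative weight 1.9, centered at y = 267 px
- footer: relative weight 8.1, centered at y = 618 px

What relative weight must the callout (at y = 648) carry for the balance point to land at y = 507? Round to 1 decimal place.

Existing Σw = 20.1 (2.1 + 6.6 + 1.4 + 1.9 + 8.1); existing moment 2.1·631 + 6.6·287 + 1.4·187 + 1.9·267 + 8.1·618 = 8994.2.
Set Σw·y/Σw = 507: (8994.2 + 648w) = 507·(20.1 + w).
Solving: w = (507·20.1 − 8994.2) / (648 − 507) = 1196.5 / 141 ≈ 8.49.

w ≈ 8.5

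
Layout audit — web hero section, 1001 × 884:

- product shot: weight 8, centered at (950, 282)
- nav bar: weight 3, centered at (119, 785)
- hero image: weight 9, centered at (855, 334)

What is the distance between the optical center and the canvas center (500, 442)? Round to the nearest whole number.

Σw = 8 + 3 + 9 = 20.
x: (8·950 + 3·119 + 9·855) / 20 = 15652 / 20 ≈ 782.60
y: (8·282 + 3·785 + 9·334) / 20 = 7617 / 20 ≈ 380.85
Relative to (500, 442): Δ = (282.60, -61.15); |Δ| = √(282.60² + -61.15²) ≈ 289.14.

≈ 289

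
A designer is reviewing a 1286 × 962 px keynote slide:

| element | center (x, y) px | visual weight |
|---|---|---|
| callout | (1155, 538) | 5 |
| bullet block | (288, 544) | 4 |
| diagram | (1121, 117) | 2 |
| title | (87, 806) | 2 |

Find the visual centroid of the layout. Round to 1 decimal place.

(718.7, 516.3)

Σw = 5 + 4 + 2 + 2 = 13.
x-moment: 5·1155 + 4·288 + 2·1121 + 2·87 = 9343; centroid 9343/13 ≈ 718.69.
y-moment: 5·538 + 4·544 + 2·117 + 2·806 = 6712; centroid 6712/13 ≈ 516.31.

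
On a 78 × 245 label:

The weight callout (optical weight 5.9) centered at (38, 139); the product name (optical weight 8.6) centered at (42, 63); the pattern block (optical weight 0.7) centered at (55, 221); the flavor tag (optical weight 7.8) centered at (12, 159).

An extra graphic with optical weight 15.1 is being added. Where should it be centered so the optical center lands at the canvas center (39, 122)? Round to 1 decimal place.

After adding the extra graphic, total weight = 5.9 + 8.6 + 0.7 + 7.8 + 15.1 = 38.1.
x: target moment 38.1×39 = 1485.9; current 5.9·38 + 8.6·42 + 0.7·55 + 7.8·12 = 717.5; the extra graphic supplies 768.4, so x = 768.4/15.1 ≈ 50.89.
y: target moment 38.1×122 = 4648.2; current 5.9·139 + 8.6·63 + 0.7·221 + 7.8·159 = 2756.8; the extra graphic supplies 1891.4, so y = 1891.4/15.1 ≈ 125.26.

(50.9, 125.3)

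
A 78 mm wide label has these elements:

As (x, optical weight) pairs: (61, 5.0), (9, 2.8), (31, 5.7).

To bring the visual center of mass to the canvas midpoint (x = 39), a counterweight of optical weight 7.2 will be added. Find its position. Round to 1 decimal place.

x ≈ 41.7

New total weight: (5.0 + 2.8 + 5.7) + 7.2 = 20.7.
Along x: (506.9 + 7.2·x) / 20.7 = 39 (existing moment 5.0·61 + 2.8·9 + 5.7·31 = 506.9) ⇒ x = (807.3 − 506.9) / 7.2 ≈ 41.72.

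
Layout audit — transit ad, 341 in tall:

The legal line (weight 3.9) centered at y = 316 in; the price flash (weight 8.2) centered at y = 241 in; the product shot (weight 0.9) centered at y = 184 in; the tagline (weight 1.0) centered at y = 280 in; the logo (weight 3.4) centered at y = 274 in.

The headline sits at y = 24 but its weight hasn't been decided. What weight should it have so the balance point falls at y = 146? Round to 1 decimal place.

Fixed elements: Σw = 3.9 + 8.2 + 0.9 + 1.0 + 3.4 = 17.4, Σw·y = 3.9·316 + 8.2·241 + 0.9·184 + 1.0·280 + 3.4·274 = 4585.8.
For the centroid to hit 146: (4585.8 + w·24) / (17.4 + w) = 146.
So w = (146·17.4 − 4585.8)/(24 − 146) = -2045.4/-122 ≈ 16.77.

w ≈ 16.8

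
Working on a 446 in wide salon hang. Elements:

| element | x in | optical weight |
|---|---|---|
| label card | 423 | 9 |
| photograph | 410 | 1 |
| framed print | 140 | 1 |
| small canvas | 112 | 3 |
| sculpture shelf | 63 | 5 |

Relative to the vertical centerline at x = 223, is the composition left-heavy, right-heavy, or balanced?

Weights sum to 9 + 1 + 1 + 3 + 5 = 19.
x-moment: 9·423 + 1·410 + 1·140 + 3·112 + 5·63 = 5008; centroid 5008/19 ≈ 263.58.
263.6 vs midline 223 → right-heavy.

right-heavy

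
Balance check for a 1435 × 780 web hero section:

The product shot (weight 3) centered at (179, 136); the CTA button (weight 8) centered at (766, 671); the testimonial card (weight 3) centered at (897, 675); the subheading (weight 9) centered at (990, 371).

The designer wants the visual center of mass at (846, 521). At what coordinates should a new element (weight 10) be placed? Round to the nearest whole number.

(965, 605)

After adding the new element, total weight = 3 + 8 + 3 + 9 + 10 = 33.
x: need Σw·x = 33·846 = 27918. Existing = 3·179 + 8·766 + 3·897 + 9·990 = 18266. Remainder 9652 / 10 ≈ 965.20.
y: need Σw·y = 33·521 = 17193. Existing = 3·136 + 8·671 + 3·675 + 9·371 = 11140. Remainder 6053 / 10 ≈ 605.30.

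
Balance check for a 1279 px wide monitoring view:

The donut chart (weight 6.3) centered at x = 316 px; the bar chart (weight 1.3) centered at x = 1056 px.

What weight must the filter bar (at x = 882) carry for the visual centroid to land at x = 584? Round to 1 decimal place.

w ≈ 3.6

Fixed elements: Σw = 6.3 + 1.3 = 7.6, Σw·x = 6.3·316 + 1.3·1056 = 3363.6.
Balance at x = 584 requires (3363.6 + w·882) / (7.6 + w) = 584.
So w = (584·7.6 − 3363.6)/(882 − 584) = 1074.8/298 ≈ 3.61.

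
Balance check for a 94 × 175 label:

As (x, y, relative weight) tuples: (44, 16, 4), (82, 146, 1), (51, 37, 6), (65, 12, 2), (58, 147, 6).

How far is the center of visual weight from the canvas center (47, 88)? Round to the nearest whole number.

Total weight = 4 + 1 + 6 + 2 + 6 = 19.
x-moment: 4·44 + 1·82 + 6·51 + 2·65 + 6·58 = 1042; centroid 1042/19 ≈ 54.84.
y-moment: 4·16 + 1·146 + 6·37 + 2·12 + 6·147 = 1338; centroid 1338/19 ≈ 70.42.
From (47, 88): dx = 7.84, dy = -17.58, so the distance is √(dx²+dy²) ≈ 19.25.

≈ 19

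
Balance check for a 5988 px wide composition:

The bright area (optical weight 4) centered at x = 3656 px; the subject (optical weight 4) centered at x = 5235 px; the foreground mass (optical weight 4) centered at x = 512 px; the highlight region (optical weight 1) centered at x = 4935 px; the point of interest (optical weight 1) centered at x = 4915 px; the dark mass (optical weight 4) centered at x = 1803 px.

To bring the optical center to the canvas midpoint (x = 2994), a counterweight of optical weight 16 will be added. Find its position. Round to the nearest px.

New total weight: (4 + 4 + 4 + 1 + 1 + 4) + 16 = 34.
x: target moment 34×2994 = 101796; current 4·3656 + 4·5235 + 4·512 + 1·4935 + 1·4915 + 4·1803 = 54674; the counterweight supplies 47122, so x = 47122/16 ≈ 2945.12.

x ≈ 2945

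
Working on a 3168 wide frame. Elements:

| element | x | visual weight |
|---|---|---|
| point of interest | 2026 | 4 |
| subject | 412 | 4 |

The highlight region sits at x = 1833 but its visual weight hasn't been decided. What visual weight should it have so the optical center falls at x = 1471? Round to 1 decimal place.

Fixed elements: Σw = 4 + 4 = 8, Σw·x = 4·2026 + 4·412 = 9752.
For the centroid to hit 1471: (9752 + w·1833) / (8 + w) = 1471.
So w = (1471·8 − 9752)/(1833 − 1471) = 2016/362 ≈ 5.57.

w ≈ 5.6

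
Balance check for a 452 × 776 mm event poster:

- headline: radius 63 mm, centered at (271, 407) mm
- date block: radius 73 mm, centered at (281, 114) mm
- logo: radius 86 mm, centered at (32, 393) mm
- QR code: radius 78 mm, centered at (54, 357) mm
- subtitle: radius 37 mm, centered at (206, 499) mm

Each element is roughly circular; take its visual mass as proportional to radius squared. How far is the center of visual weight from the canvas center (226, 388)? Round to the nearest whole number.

Weights ∝ r²: headline 63² = 3969, date block 73² = 5329, logo 86² = 7396, QR code 78² = 6084, subtitle 37² = 1369; Σw = 24147.
Σw·x = 3969·271 + 5329·281 + 7396·32 + 6084·54 + 1369·206 = 3420270, so x̄ = 3420270/24147 ≈ 141.64.
Σw·y = 3969·407 + 5329·114 + 7396·393 + 6084·357 + 1369·499 = 7984636, so ȳ = 7984636/24147 ≈ 330.67.
Offset from (226, 388): Δx ≈ -84.36, Δy ≈ -57.33; distance = √(Δx² + Δy²) ≈ 101.99.

≈ 102 mm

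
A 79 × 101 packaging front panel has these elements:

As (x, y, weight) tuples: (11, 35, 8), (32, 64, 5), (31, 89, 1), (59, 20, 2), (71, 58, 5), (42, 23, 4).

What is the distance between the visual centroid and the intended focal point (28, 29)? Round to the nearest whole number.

Weights sum to 8 + 5 + 1 + 2 + 5 + 4 = 25.
Σw·x = 8·11 + 5·32 + 1·31 + 2·59 + 5·71 + 4·42 = 920, so x̄ = 920/25 ≈ 36.80.
Σw·y = 8·35 + 5·64 + 1·89 + 2·20 + 5·58 + 4·23 = 1111, so ȳ = 1111/25 ≈ 44.44.
Offset from (28, 29): Δx ≈ 8.80, Δy ≈ 15.44; distance = √(Δx² + Δy²) ≈ 17.77.

≈ 18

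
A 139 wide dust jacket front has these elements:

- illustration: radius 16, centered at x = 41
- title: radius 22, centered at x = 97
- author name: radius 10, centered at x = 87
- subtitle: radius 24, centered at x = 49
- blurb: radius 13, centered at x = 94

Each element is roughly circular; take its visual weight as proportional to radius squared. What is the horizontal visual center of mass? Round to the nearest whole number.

x ≈ 70

r² weights: illustration 16² = 256, title 22² = 484, author name 10² = 100, subtitle 24² = 576, blurb 13² = 169. Total = 1585.
x-moment: 256·41 + 484·97 + 100·87 + 576·49 + 169·94 = 110254; centroid 110254/1585 ≈ 69.56.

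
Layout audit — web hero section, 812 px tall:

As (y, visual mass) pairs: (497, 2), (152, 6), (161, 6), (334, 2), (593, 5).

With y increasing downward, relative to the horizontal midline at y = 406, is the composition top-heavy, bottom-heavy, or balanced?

Σw = 2 + 6 + 6 + 2 + 5 = 21.
Σw·y = 2·497 + 6·152 + 6·161 + 2·334 + 5·593 = 6505, so ȳ = 6505/21 ≈ 309.76.
Since 309.8 is above (smaller y than) 406, the composition reads top-heavy.

top-heavy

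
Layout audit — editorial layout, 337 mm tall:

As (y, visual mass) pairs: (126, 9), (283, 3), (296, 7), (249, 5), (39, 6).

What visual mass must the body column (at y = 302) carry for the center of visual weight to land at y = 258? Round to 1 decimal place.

Fixed elements: Σw = 9 + 3 + 7 + 5 + 6 = 30, Σw·y = 9·126 + 3·283 + 7·296 + 5·249 + 6·39 = 5534.
For the centroid to hit 258: (5534 + w·302) / (30 + w) = 258.
Rearranging, w·(302 − 258) = 258·30 − 5534 = 2206, so w ≈ 2206/44 = 50.14.

w ≈ 50.1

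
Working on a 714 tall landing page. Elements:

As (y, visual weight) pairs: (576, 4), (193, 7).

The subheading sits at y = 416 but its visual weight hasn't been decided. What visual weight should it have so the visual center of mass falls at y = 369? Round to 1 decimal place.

Known weights sum to 4 + 7 = 11; their moment is 4·576 + 7·193 = 3655.
Balance at y = 369 requires (3655 + w·416) / (11 + w) = 369.
So w = (369·11 − 3655)/(416 − 369) = 404/47 ≈ 8.60.

w ≈ 8.6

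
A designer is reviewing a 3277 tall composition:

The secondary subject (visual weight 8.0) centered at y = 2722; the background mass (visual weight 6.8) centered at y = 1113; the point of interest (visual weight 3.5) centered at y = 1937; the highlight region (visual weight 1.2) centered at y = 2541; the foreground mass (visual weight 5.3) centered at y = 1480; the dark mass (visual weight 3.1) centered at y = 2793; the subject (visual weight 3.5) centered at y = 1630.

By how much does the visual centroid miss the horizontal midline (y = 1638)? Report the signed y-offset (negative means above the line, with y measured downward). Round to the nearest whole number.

≈ 317

Σw = 8.0 + 6.8 + 3.5 + 1.2 + 5.3 + 3.1 + 3.5 = 31.4.
y: moment 61380.4 / weight 31.4 ≈ 1954.79
Difference: 1954.79 − 1638 ≈ 316.79.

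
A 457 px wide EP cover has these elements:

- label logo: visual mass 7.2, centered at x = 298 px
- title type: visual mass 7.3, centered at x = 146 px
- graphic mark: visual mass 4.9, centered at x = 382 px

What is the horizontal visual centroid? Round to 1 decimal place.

x ≈ 262.0

Total weight = 7.2 + 7.3 + 4.9 = 19.4.
x-moment: 7.2·298 + 7.3·146 + 4.9·382 = 5083.2; centroid 5083.2/19.4 ≈ 262.02.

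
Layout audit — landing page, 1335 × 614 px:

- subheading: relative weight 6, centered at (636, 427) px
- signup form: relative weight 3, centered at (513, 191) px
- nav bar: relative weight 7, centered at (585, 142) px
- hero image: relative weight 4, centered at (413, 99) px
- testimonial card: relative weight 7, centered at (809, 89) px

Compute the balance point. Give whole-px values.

(621, 191)

Weights sum to 6 + 3 + 7 + 4 + 7 = 27.
x-moment: 6·636 + 3·513 + 7·585 + 4·413 + 7·809 = 16765; centroid 16765/27 ≈ 620.93.
y-moment: 6·427 + 3·191 + 7·142 + 4·99 + 7·89 = 5148; centroid 5148/27 ≈ 190.67.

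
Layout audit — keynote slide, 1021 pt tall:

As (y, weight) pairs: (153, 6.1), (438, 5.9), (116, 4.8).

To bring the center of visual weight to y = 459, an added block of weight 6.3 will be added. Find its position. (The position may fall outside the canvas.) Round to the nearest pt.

After adding the added block, total weight = 6.1 + 5.9 + 4.8 + 6.3 = 23.1.
y: target moment 23.1×459 = 10602.9; current 6.1·153 + 5.9·438 + 4.8·116 = 4074.3; the added block supplies 6528.6, so y = 6528.6/6.3 ≈ 1036.29.

y ≈ 1036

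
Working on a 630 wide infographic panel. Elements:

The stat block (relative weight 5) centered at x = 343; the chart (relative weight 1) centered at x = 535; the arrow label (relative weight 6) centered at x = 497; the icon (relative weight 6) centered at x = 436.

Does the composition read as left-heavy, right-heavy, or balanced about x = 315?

Weights sum to 5 + 1 + 6 + 6 = 18.
x: (5·343 + 1·535 + 6·497 + 6·436) / 18 = 7848 / 18 ≈ 436.00
436.0 vs midline 315 → right-heavy.

right-heavy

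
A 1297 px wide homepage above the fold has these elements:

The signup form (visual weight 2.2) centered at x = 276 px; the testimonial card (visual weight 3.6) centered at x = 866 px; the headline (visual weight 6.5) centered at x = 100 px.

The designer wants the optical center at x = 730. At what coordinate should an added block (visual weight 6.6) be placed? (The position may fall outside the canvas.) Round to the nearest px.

With the added block, Σw becomes 2.2 + 3.6 + 6.5 + 6.6 = 18.9.
x: target moment 18.9×730 = 13797.0; current 2.2·276 + 3.6·866 + 6.5·100 = 4374.8; the added block supplies 9422.2, so x = 9422.2/6.6 ≈ 1427.61.

x ≈ 1428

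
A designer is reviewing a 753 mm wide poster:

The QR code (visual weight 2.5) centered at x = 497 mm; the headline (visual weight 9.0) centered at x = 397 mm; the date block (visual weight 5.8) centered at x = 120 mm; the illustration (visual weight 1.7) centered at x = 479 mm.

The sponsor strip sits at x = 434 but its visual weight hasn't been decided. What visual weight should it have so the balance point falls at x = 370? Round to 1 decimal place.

Fixed elements: Σw = 2.5 + 9.0 + 5.8 + 1.7 = 19.0, Σw·x = 2.5·497 + 9.0·397 + 5.8·120 + 1.7·479 = 6325.8.
Balance at x = 370 requires (6325.8 + w·434) / (19.0 + w) = 370.
So w = (370·19.0 − 6325.8)/(434 − 370) = 704.2/64 ≈ 11.00.

w ≈ 11.0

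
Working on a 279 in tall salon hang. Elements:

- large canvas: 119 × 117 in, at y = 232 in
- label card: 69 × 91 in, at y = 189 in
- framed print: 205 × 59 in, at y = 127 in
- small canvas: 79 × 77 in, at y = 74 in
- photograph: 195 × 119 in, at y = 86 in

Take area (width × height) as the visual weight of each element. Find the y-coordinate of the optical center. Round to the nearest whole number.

y ≈ 136

Areas → weights: large canvas 119·117 = 13923, label card 69·91 = 6279, framed print 205·59 = 12095, small canvas 79·77 = 6083, photograph 195·119 = 23205; Σw = 61585.
Σw·y = 13923·232 + 6279·189 + 12095·127 + 6083·74 + 23205·86 = 8398704, so ȳ = 8398704/61585 ≈ 136.38.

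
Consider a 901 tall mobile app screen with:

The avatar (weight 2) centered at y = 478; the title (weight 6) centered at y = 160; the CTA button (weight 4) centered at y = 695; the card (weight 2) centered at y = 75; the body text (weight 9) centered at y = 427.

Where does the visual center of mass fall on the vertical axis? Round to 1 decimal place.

Total weight = 2 + 6 + 4 + 2 + 9 = 23.
y-moment: 2·478 + 6·160 + 4·695 + 2·75 + 9·427 = 8689; centroid 8689/23 ≈ 377.78.

y ≈ 377.8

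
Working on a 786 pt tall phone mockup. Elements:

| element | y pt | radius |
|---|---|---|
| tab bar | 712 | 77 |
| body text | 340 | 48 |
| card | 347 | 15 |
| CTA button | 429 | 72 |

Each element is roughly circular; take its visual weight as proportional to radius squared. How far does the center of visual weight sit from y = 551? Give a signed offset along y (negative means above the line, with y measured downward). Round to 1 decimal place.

r² weights: tab bar 77² = 5929, body text 48² = 2304, card 15² = 225, CTA button 72² = 5184. Total = 13642.
y: (5929·712 + 2304·340 + 225·347 + 5184·429) / 13642 = 7306819 / 13642 ≈ 535.61
Against y = 551, that's 535.61 − 551 = -15.39.

≈ -15.4 pt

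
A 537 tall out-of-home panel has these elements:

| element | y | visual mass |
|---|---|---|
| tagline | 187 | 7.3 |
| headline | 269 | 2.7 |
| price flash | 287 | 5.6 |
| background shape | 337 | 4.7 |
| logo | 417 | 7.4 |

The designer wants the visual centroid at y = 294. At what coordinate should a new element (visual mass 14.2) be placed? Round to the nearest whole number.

New total weight: (7.3 + 2.7 + 5.6 + 4.7 + 7.4) + 14.2 = 41.9.
Along y: (8368.3 + 14.2·y) / 41.9 = 294 (existing moment 7.3·187 + 2.7·269 + 5.6·287 + 4.7·337 + 7.4·417 = 8368.3) ⇒ y = (12318.6 − 8368.3) / 14.2 ≈ 278.19.

y ≈ 278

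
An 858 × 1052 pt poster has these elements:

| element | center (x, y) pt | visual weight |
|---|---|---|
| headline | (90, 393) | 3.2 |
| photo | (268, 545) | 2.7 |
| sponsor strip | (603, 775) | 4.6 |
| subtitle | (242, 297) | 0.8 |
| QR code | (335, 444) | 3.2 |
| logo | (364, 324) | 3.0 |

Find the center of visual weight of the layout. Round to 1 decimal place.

Weights sum to 3.2 + 2.7 + 4.6 + 0.8 + 3.2 + 3.0 = 17.5.
Σw·x = 6143.0; x̄ = 6143.0/17.5 ≈ 351.03.
y: moment 8924.5 / weight 17.5 ≈ 509.97

(351.0, 510.0)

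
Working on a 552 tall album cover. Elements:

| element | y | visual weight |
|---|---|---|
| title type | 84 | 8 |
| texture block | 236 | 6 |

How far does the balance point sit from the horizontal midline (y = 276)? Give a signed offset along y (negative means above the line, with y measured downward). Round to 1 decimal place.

Σw = 8 + 6 = 14.
y-moment: 8·84 + 6·236 = 2088; centroid 2088/14 ≈ 149.14.
Difference: 149.14 − 276 ≈ -126.86.

≈ -126.9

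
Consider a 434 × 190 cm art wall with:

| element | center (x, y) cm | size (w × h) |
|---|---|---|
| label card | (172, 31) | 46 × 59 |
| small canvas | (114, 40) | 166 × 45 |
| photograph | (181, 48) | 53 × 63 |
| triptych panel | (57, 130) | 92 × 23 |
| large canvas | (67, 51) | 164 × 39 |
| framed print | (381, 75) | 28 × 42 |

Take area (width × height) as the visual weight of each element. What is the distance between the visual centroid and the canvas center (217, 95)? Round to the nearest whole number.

≈ 100 cm

Areas → weights: label card 46·59 = 2714, small canvas 166·45 = 7470, photograph 53·63 = 3339, triptych panel 92·23 = 2116, large canvas 164·39 = 6396, framed print 28·42 = 1176; Σw = 23211.
x: moment 2919947 / weight 23211 ≈ 125.80
y: moment 1232682 / weight 23211 ≈ 53.11
Offset from (217, 95): Δx ≈ -91.20, Δy ≈ -41.89; distance = √(Δx² + Δy²) ≈ 100.36.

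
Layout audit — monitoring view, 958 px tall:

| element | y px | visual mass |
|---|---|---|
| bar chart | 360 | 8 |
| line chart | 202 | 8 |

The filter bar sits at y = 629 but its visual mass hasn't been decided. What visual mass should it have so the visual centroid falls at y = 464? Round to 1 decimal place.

Known weights sum to 8 + 8 = 16; their moment is 8·360 + 8·202 = 4496.
For the centroid to hit 464: (4496 + w·629) / (16 + w) = 464.
So w = (464·16 − 4496)/(629 − 464) = 2928/165 ≈ 17.75.

w ≈ 17.7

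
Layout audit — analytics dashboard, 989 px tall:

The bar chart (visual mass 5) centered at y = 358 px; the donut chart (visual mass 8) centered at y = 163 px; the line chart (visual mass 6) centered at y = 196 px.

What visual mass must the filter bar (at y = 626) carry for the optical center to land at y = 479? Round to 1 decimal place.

w ≈ 32.9

Existing Σw = 19 (5 + 8 + 6); existing moment 5·358 + 8·163 + 6·196 = 4270.
Balance at y = 479 requires (4270 + w·626) / (19 + w) = 479.
Rearranging, w·(626 − 479) = 479·19 − 4270 = 4831, so w ≈ 4831/147 = 32.86.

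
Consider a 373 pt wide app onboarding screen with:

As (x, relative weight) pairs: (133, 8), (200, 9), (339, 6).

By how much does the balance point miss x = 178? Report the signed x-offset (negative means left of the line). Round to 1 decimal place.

Σw = 8 + 9 + 6 = 23.
x-moment: 8·133 + 9·200 + 6·339 = 4898; centroid 4898/23 ≈ 212.96.
Difference: 212.96 − 178 ≈ 34.96.

≈ 35.0 pt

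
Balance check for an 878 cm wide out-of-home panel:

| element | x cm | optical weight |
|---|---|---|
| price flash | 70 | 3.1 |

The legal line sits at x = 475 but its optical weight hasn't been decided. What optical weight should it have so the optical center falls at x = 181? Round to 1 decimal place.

The single fixed element contributes weight 3.1, moment 3.1·70 = 217.0.
Balance at x = 181 requires (217.0 + w·475) / (3.1 + w) = 181.
Rearranging, w·(475 − 181) = 181·3.1 − 217.0 = 344.1, so w ≈ 344.1/294 = 1.17.

w ≈ 1.2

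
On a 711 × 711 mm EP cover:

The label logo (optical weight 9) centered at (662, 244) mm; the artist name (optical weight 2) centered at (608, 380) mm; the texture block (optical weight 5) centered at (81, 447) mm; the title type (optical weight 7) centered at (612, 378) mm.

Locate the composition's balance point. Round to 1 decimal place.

Σw = 9 + 2 + 5 + 7 = 23.
Σw·x = 9·662 + 2·608 + 5·81 + 7·612 = 11863, so x̄ = 11863/23 ≈ 515.78.
Σw·y = 9·244 + 2·380 + 5·447 + 7·378 = 7837, so ȳ = 7837/23 ≈ 340.74.

(515.8, 340.7)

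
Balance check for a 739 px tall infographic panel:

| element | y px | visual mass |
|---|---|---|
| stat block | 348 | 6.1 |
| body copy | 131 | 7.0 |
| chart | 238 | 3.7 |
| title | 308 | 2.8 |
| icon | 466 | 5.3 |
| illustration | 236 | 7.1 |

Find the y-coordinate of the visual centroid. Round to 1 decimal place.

Σw = 6.1 + 7.0 + 3.7 + 2.8 + 5.3 + 7.1 = 32.0.
Σw·y = 8928.2; ȳ = 8928.2/32.0 ≈ 279.01.

y ≈ 279.0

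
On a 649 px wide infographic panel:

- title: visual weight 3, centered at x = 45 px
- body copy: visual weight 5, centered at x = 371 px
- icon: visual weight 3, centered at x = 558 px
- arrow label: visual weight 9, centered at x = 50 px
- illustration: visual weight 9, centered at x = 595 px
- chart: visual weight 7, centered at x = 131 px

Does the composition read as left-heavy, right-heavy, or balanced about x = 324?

Σw = 3 + 5 + 3 + 9 + 9 + 7 = 36.
Σw·x = 10386; x̄ = 10386/36 ≈ 288.50.
Since 288.5 is left of 324, the composition reads left-heavy.

left-heavy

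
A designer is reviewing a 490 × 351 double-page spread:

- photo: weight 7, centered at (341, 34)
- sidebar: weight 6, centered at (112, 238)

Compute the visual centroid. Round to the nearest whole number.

(235, 128)

Weights sum to 7 + 6 = 13.
Σw·x = 7·341 + 6·112 = 3059, so x̄ = 3059/13 ≈ 235.31.
Σw·y = 7·34 + 6·238 = 1666, so ȳ = 1666/13 ≈ 128.15.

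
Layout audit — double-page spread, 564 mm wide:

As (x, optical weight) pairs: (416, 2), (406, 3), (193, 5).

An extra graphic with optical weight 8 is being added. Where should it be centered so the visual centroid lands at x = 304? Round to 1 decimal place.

With the extra graphic, Σw becomes 2 + 3 + 5 + 8 = 18.
x: need Σw·x = 18·304 = 5472. Existing = 2·416 + 3·406 + 5·193 = 3015. Remainder 2457 / 8 ≈ 307.12.

x ≈ 307.1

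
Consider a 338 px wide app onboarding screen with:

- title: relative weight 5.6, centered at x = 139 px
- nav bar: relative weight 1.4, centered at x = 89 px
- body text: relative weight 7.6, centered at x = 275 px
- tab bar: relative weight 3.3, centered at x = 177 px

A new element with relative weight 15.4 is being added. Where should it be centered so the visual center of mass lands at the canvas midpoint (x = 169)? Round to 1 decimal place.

With the new element, Σw becomes 5.6 + 1.4 + 7.6 + 3.3 + 15.4 = 33.3.
Along x: (3577.1 + 15.4·x) / 33.3 = 169 (existing moment 5.6·139 + 1.4·89 + 7.6·275 + 3.3·177 = 3577.1) ⇒ x = (5627.7 − 3577.1) / 15.4 ≈ 133.16.

x ≈ 133.2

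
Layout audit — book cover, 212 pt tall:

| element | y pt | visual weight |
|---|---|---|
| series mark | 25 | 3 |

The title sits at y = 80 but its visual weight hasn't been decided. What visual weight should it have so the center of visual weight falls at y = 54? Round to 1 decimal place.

w ≈ 3.3

Known: weight 3 with moment 3·25 = 75.
Balance at y = 54 requires (75 + w·80) / (3 + w) = 54.
So w = (54·3 − 75)/(80 − 54) = 87/26 ≈ 3.35.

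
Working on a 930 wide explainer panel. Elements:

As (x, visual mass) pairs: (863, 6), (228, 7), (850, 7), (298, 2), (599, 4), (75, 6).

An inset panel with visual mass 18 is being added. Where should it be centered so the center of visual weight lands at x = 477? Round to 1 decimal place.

New total weight: (6 + 7 + 7 + 2 + 4 + 6) + 18 = 50.
x: need Σw·x = 50·477 = 23850. Existing = 6·863 + 7·228 + 7·850 + 2·298 + 4·599 + 6·75 = 16166. Remainder 7684 / 18 ≈ 426.89.

x ≈ 426.9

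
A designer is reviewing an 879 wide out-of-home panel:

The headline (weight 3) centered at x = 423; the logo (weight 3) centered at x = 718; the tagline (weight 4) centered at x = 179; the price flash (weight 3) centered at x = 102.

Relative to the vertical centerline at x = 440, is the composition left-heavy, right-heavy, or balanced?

left-heavy

Σw = 3 + 3 + 4 + 3 = 13.
x: (3·423 + 3·718 + 4·179 + 3·102) / 13 = 4445 / 13 ≈ 341.92
341.9 vs midline 440 → left-heavy.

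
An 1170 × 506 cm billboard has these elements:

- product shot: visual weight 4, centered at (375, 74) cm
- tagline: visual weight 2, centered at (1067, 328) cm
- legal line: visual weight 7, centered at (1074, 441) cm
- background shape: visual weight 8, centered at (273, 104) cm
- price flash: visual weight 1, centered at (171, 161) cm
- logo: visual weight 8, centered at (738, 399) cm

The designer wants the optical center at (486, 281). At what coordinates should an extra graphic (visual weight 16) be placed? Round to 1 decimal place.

With the extra graphic, Σw becomes 4 + 2 + 7 + 8 + 1 + 8 + 16 = 46.
Along x: (19411 + 16·x) / 46 = 486 (existing moment 4·375 + 2·1067 + 7·1074 + 8·273 + 1·171 + 8·738 = 19411) ⇒ x = (22356 − 19411) / 16 ≈ 184.06.
Along y: (8224 + 16·y) / 46 = 281 (existing moment 4·74 + 2·328 + 7·441 + 8·104 + 1·161 + 8·399 = 8224) ⇒ y = (12926 − 8224) / 16 ≈ 293.88.

(184.1, 293.9)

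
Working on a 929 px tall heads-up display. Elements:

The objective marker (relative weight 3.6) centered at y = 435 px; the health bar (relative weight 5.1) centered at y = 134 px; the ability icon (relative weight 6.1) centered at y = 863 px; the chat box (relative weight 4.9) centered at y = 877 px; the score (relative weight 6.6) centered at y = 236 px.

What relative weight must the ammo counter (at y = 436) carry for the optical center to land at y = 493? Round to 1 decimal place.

Existing Σw = 26.3 (3.6 + 5.1 + 6.1 + 4.9 + 6.6); existing moment 3.6·435 + 5.1·134 + 6.1·863 + 4.9·877 + 6.6·236 = 13368.6.
Balance at y = 493 requires (13368.6 + w·436) / (26.3 + w) = 493.
Solving: w = (493·26.3 − 13368.6) / (436 − 493) = -402.7 / -57 ≈ 7.06.

w ≈ 7.1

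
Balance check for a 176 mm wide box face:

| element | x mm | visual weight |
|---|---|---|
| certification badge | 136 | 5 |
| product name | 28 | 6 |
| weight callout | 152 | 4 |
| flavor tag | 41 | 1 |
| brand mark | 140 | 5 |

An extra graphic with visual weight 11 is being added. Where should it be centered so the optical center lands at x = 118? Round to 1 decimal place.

x ≈ 143.5

With the extra graphic, Σw becomes 5 + 6 + 4 + 1 + 5 + 11 = 32.
Along x: (2197 + 11·x) / 32 = 118 (existing moment 5·136 + 6·28 + 4·152 + 1·41 + 5·140 = 2197) ⇒ x = (3776 − 2197) / 11 ≈ 143.55.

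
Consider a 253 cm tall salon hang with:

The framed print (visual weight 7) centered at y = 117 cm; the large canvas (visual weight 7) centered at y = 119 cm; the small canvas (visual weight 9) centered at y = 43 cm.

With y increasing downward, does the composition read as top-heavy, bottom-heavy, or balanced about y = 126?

top-heavy

Weights sum to 7 + 7 + 9 = 23.
Σw·y = 7·117 + 7·119 + 9·43 = 2039, so ȳ = 2039/23 ≈ 88.65.
Since 88.7 is above (smaller y than) 126, the composition reads top-heavy.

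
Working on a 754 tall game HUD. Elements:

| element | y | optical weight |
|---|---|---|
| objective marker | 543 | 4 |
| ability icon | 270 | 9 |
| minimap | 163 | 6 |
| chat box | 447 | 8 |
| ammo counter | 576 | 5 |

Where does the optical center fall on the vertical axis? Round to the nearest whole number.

y ≈ 376

Total weight = 4 + 9 + 6 + 8 + 5 = 32.
y: (4·543 + 9·270 + 6·163 + 8·447 + 5·576) / 32 = 12036 / 32 ≈ 376.12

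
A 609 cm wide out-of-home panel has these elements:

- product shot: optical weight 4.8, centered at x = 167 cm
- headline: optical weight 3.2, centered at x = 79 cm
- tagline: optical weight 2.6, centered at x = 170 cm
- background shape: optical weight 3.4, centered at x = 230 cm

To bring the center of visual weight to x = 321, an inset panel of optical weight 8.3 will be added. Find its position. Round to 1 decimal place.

After adding the inset panel, total weight = 4.8 + 3.2 + 2.6 + 3.4 + 8.3 = 22.3.
x: target moment 22.3×321 = 7158.3; current 4.8·167 + 3.2·79 + 2.6·170 + 3.4·230 = 2278.4; the inset panel supplies 4879.9, so x = 4879.9/8.3 ≈ 587.94.

x ≈ 587.9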